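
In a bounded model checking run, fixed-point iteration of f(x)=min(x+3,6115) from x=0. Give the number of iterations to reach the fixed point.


Step 1: x=0, cap=6115, increment=3
Step 2: x grows by 3 each step until capped at 6115; fixed point is x=6115
Step 3: iterations = ceil(6115/3) = 2039

2039


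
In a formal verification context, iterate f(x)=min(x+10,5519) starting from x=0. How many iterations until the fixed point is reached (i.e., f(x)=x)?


Step 1: x=0, cap=5519, increment=10
Step 2: x grows by 10 each step until capped at 5519; fixed point is x=5519
Step 3: iterations = ceil(5519/10) = 552

552


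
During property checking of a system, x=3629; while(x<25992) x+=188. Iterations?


Step 1: x goes from 3629 toward 25992 by 188; the body runs while x<25992, so iterations = ceil((bound-start)/step)
Step 2: Distance=22363
Step 3: ceil(22363/188)=119

119


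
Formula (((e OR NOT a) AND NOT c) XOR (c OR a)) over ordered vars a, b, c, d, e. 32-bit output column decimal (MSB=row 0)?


Formula: (((e OR NOT a) AND NOT c) XOR (c OR a)) over a, b, c, d, e (32 rows)
Evaluate each row (bits = a,b,c,d,e, MSB first):
  row 0 [00000]: (((0 OR NOT 0) AND NOT 0) XOR (0 OR 0)) -> 1
  row 1 [00001]: (((1 OR NOT 0) AND NOT 0) XOR (0 OR 0)) -> 1
  row 2 [00010]: (((0 OR NOT 0) AND NOT 0) XOR (0 OR 0)) -> 1
  row 3 [00011]: (((1 OR NOT 0) AND NOT 0) XOR (0 OR 0)) -> 1
  row 4 [00100]: (((0 OR NOT 0) AND NOT 1) XOR (1 OR 0)) -> 1
  row 5 [00101]: (((1 OR NOT 0) AND NOT 1) XOR (1 OR 0)) -> 1
  row 6 [00110]: (((0 OR NOT 0) AND NOT 1) XOR (1 OR 0)) -> 1
  row 7 [00111]: (((1 OR NOT 0) AND NOT 1) XOR (1 OR 0)) -> 1
  row 8 [01000]: (((0 OR NOT 0) AND NOT 0) XOR (0 OR 0)) -> 1
  row 9 [01001]: (((1 OR NOT 0) AND NOT 0) XOR (0 OR 0)) -> 1
  row 10 [01010]: (((0 OR NOT 0) AND NOT 0) XOR (0 OR 0)) -> 1
  row 11 [01011]: (((1 OR NOT 0) AND NOT 0) XOR (0 OR 0)) -> 1
  row 12 [01100]: (((0 OR NOT 0) AND NOT 1) XOR (1 OR 0)) -> 1
  row 13 [01101]: (((1 OR NOT 0) AND NOT 1) XOR (1 OR 0)) -> 1
  row 14 [01110]: (((0 OR NOT 0) AND NOT 1) XOR (1 OR 0)) -> 1
  row 15 [01111]: (((1 OR NOT 0) AND NOT 1) XOR (1 OR 0)) -> 1
  row 16 [10000]: (((0 OR NOT 1) AND NOT 0) XOR (0 OR 1)) -> 1
  row 17 [10001]: (((1 OR NOT 1) AND NOT 0) XOR (0 OR 1)) -> 0
  row 18 [10010]: (((0 OR NOT 1) AND NOT 0) XOR (0 OR 1)) -> 1
  row 19 [10011]: (((1 OR NOT 1) AND NOT 0) XOR (0 OR 1)) -> 0
  row 20 [10100]: (((0 OR NOT 1) AND NOT 1) XOR (1 OR 1)) -> 1
  row 21 [10101]: (((1 OR NOT 1) AND NOT 1) XOR (1 OR 1)) -> 1
  row 22 [10110]: (((0 OR NOT 1) AND NOT 1) XOR (1 OR 1)) -> 1
  row 23 [10111]: (((1 OR NOT 1) AND NOT 1) XOR (1 OR 1)) -> 1
  row 24 [11000]: (((0 OR NOT 1) AND NOT 0) XOR (0 OR 1)) -> 1
  row 25 [11001]: (((1 OR NOT 1) AND NOT 0) XOR (0 OR 1)) -> 0
  row 26 [11010]: (((0 OR NOT 1) AND NOT 0) XOR (0 OR 1)) -> 1
  row 27 [11011]: (((1 OR NOT 1) AND NOT 0) XOR (0 OR 1)) -> 0
  row 28 [11100]: (((0 OR NOT 1) AND NOT 1) XOR (1 OR 1)) -> 1
  row 29 [11101]: (((1 OR NOT 1) AND NOT 1) XOR (1 OR 1)) -> 1
  row 30 [11110]: (((0 OR NOT 1) AND NOT 1) XOR (1 OR 1)) -> 1
  row 31 [11111]: (((1 OR NOT 1) AND NOT 1) XOR (1 OR 1)) -> 1
Full result column, 4 rows per line (a,b,c fixed per line; d,e runs 00..11 left to right):
  rows 0-3 [a,b,c=000]: 1111  = hex F
  rows 4-7 [a,b,c=001]: 1111  = hex F
  rows 8-11 [a,b,c=010]: 1111  = hex F
  rows 12-15 [a,b,c=011]: 1111  = hex F
  rows 16-19 [a,b,c=100]: 1010  = hex A
  rows 20-23 [a,b,c=101]: 1111  = hex F
  rows 24-27 [a,b,c=110]: 1010  = hex A
  rows 28-31 [a,b,c=111]: 1111  = hex F
Output column (row 0 .. row 31) = 11111111111111111010111110101111
Output column grouped in 4s = 1111 1111 1111 1111 1010 1111 1010 1111 = 0xFFFFAFAF
Convert to decimal digit by digit (value = value*16 + digit):
  F -> 15
  15*16 + 15 (F) = 255
  255*16 + 15 (F) = 4095
  4095*16 + 15 (F) = 65535
  65535*16 + 10 (A) = 1048570
  1048570*16 + 15 (F) = 16777135
  16777135*16 + 10 (A) = 268434170
  268434170*16 + 15 (F) = 4294946735
Decimal = 4294946735

4294946735


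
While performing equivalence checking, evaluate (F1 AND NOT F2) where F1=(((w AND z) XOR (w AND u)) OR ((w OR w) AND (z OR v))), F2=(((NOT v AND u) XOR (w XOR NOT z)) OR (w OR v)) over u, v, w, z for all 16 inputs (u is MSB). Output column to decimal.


F1 = (((w AND z) XOR (w AND u)) OR ((w OR w) AND (z OR v)))
F2 = (((NOT v AND u) XOR (w XOR NOT z)) OR (w OR v))
Counterexample to F1=>F2 is where F1=1 and F2=0.
Evaluate each row (bits = u,v,w,z, MSB first):
  row 0 [0000]: F1=0 F2=1 -> F1&~F2 -> 0
  row 1 [0001]: F1=0 F2=0 -> F1&~F2 -> 0
  row 2 [0010]: F1=0 F2=1 -> F1&~F2 -> 0
  row 3 [0011]: F1=1 F2=1 -> F1&~F2 -> 0
  row 4 [0100]: F1=0 F2=1 -> F1&~F2 -> 0
  row 5 [0101]: F1=0 F2=1 -> F1&~F2 -> 0
  row 6 [0110]: F1=1 F2=1 -> F1&~F2 -> 0
  row 7 [0111]: F1=1 F2=1 -> F1&~F2 -> 0
  row 8 [1000]: F1=0 F2=0 -> F1&~F2 -> 0
  row 9 [1001]: F1=0 F2=1 -> F1&~F2 -> 0
  row 10 [1010]: F1=1 F2=1 -> F1&~F2 -> 0
  row 11 [1011]: F1=1 F2=1 -> F1&~F2 -> 0
  row 12 [1100]: F1=0 F2=1 -> F1&~F2 -> 0
  row 13 [1101]: F1=0 F2=1 -> F1&~F2 -> 0
  row 14 [1110]: F1=1 F2=1 -> F1&~F2 -> 0
  row 15 [1111]: F1=1 F2=1 -> F1&~F2 -> 0
Full result column, 4 rows per line (u,v fixed per line; w,z runs 00..11 left to right):
  rows 0-3 [u,v=00]: 0000  = hex 0
  rows 4-7 [u,v=01]: 0000  = hex 0
  rows 8-11 [u,v=10]: 0000  = hex 0
  rows 12-15 [u,v=11]: 0000  = hex 0
Counterexample vector (row 0 .. row 15) = 0000000000000000
Output column grouped in 4s = 0000 0000 0000 0000 = 0x0000
Convert to decimal digit by digit (value = value*16 + digit):
  0 -> 0
  0*16 + 0 = 0
  0*16 + 0 = 0
  0*16 + 0 = 0
Decimal = 0

0


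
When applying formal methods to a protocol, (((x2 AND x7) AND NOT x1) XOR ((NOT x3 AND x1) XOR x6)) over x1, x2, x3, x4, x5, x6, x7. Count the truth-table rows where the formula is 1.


Formula: (((x2 AND x7) AND NOT x1) XOR ((NOT x3 AND x1) XOR x6)) over 7 vars (128 rows)
Evaluate each row (x1, x2, x3, x4, x5, x6, x7 as bits, MSB first):
  row 0 [0000000]: (((0 AND 0) AND NOT 0) XOR ((NOT 0 AND 0) XOR 0)) -> 0
  row 1 [0000001]: (((0 AND 1) AND NOT 0) XOR ((NOT 0 AND 0) XOR 0)) -> 0
  row 2 [0000010]: (((0 AND 0) AND NOT 0) XOR ((NOT 0 AND 0) XOR 1)) -> 1
  row 3 [0000011]: (((0 AND 1) AND NOT 0) XOR ((NOT 0 AND 0) XOR 1)) -> 1
  row 4 [0000100]: (((0 AND 0) AND NOT 0) XOR ((NOT 0 AND 0) XOR 0)) -> 0
  (every remaining row is evaluated the same way; all 128 results are listed next)
Full result column, 8 rows per line (x1,x2,x3,x4 fixed per line; x5,x6,x7 runs 000..111 left to right):
  rows 0-7 [x1,x2,x3,x4=0000]: 00110011  (ones: 4)
  rows 8-15 [x1,x2,x3,x4=0001]: 00110011  (ones: 4)
  rows 16-23 [x1,x2,x3,x4=0010]: 00110011  (ones: 4)
  rows 24-31 [x1,x2,x3,x4=0011]: 00110011  (ones: 4)
  rows 32-39 [x1,x2,x3,x4=0100]: 01100110  (ones: 4)
  rows 40-47 [x1,x2,x3,x4=0101]: 01100110  (ones: 4)
  rows 48-55 [x1,x2,x3,x4=0110]: 01100110  (ones: 4)
  rows 56-63 [x1,x2,x3,x4=0111]: 01100110  (ones: 4)
  rows 64-71 [x1,x2,x3,x4=1000]: 11001100  (ones: 4)
  rows 72-79 [x1,x2,x3,x4=1001]: 11001100  (ones: 4)
  rows 80-87 [x1,x2,x3,x4=1010]: 00110011  (ones: 4)
  rows 88-95 [x1,x2,x3,x4=1011]: 00110011  (ones: 4)
  rows 96-103 [x1,x2,x3,x4=1100]: 11001100  (ones: 4)
  rows 104-111 [x1,x2,x3,x4=1101]: 11001100  (ones: 4)
  rows 112-119 [x1,x2,x3,x4=1110]: 00110011  (ones: 4)
  rows 120-127 [x1,x2,x3,x4=1111]: 00110011  (ones: 4)
Count of 1-rows = 4+4+4+4+4+4+4+4+4+4+4+4+4+4+4+4 = 64

64


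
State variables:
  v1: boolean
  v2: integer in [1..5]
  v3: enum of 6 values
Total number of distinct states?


State space = product of domain sizes of all variables.
Domain sizes:
  v1 (boolean): 2
  v2 (integer in [1..5]): 5
  v3 (enum of 6 values): 6
Product = 2 * 5 * 6 = 60

60


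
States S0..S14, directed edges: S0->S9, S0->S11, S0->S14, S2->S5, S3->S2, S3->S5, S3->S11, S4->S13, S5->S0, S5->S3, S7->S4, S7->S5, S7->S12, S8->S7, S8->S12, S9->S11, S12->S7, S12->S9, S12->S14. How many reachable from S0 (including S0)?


BFS from S0:
  layer 0: {S0}
  layer 1: {S9, S11, S14}
Reachable set: {S0, S9, S11, S14}
Count = 4

4


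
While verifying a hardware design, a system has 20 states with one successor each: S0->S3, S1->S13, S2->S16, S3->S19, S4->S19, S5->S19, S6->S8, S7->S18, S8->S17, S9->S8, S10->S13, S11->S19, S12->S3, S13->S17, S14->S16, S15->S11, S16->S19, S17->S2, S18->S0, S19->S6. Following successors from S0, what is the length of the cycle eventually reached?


Trace from S0 until a state repeats:
  S0 -> S3 -> S19 -> S6 -> S8 -> S17 -> S2 -> S16 -> S19
S19 first seen at step 2, revisited at step 8.
Cycle length = 8 - 2 = 6

6


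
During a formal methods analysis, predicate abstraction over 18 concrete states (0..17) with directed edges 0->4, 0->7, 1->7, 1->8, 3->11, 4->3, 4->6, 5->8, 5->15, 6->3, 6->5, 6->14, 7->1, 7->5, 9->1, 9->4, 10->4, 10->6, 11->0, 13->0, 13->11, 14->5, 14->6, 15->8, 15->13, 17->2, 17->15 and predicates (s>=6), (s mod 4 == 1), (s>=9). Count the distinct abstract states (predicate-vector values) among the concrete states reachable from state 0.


BFS from 0:
Concrete reachable: {0, 1, 3, 4, 5, 6, 7, 8, 11, 13, 14, 15}
Abstract via predicates (s>=6), (s mod 4 == 1), (s>=9):
  (0,0,0) <- {0, 3, 4}
  (0,1,0) <- {1, 5}
  (1,0,0) <- {6, 7, 8}
  (1,0,1) <- {11, 14, 15}
  (1,1,1) <- {13}
Distinct abstract states = 5

5


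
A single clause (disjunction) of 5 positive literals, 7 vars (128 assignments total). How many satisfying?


Step 1: Total=2^7=128
Step 2: Unsat when all 5 false: 2^2=4
Step 3: Sat=128-4=124

124


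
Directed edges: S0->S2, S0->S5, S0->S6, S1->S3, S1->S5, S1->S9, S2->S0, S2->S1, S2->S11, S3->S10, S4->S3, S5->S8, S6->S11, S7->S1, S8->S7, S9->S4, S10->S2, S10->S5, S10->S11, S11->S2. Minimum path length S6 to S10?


BFS layer-by-layer from S6:
  dist 0: {S6}
  dist 1: {S11}
  dist 2: {S2}
  dist 3: {S0, S1}
  dist 4: {S3, S5, S9}
  dist 5: {S4, S8, S10}
  -> S10 reached at distance 5
Shortest path length = 5

5


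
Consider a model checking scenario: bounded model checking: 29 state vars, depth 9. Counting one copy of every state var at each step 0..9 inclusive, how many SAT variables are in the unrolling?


BMC unrolls to depth k, creating one copy of each state var for steps 0..k.
Step count = 9 + 1 = 10 (steps 0 through 9)
Vars per step = 29
Total = 29 * 10 = 290

290


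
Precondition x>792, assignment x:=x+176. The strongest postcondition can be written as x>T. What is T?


Formula: sp(P, x:=E) = exists old_x. (x = E[old_x/x]) AND P[old_x/x] (old_x is the value of x before the assignment; eliminate old_x by solving x = E[old_x/x] for old_x)
Step 1: Precondition P: x>792, i.e. old_x > 792
Step 2: Assignment gives x = old_x + 176, so old_x = x - 176
Step 3: Substitute into P: x - 176 > 792
Step 4: Simplify: x > 792+176 = 968

968


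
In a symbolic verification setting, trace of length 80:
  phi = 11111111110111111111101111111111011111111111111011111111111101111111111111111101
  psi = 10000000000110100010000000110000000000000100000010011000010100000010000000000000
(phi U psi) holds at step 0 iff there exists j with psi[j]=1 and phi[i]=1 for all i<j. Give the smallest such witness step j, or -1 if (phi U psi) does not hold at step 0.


(phi U psi) at 0: need smallest j with psi[j]=1 and phi[i]=1 for all i in [0,j).
Scan from step 0:
  step 0: psi=1 and phi held for [0,0) -> witness found
Witness step = 0

0


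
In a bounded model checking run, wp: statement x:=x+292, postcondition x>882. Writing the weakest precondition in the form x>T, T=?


Formula: wp(x:=E, P) = P[E/x] (substitute E for x in postcondition)
Step 1: Postcondition: x>882
Step 2: Substitute x+292 for x: x+292>882
Step 3: Solve for x: x > 882-292 = 590

590


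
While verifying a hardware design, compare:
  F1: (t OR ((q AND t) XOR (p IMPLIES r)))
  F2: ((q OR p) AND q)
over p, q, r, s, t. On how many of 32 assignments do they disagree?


F1 = (t OR ((q AND t) XOR (p IMPLIES r)))
F2 = ((q OR p) AND q)
Evaluate both on each of 32 rows (bits = p,q,r,s,t):
  row 0 [00000]: F1=1 F2=0 (differ) -> 1
  row 1 [00001]: F1=1 F2=0 (differ) -> 1
  row 2 [00010]: F1=1 F2=0 (differ) -> 1
  row 3 [00011]: F1=1 F2=0 (differ) -> 1
  row 4 [00100]: F1=1 F2=0 (differ) -> 1
  row 5 [00101]: F1=1 F2=0 (differ) -> 1
  row 6 [00110]: F1=1 F2=0 (differ) -> 1
  row 7 [00111]: F1=1 F2=0 (differ) -> 1
  row 8 [01000]: F1=1 F2=1 -> 0
  row 9 [01001]: F1=1 F2=1 -> 0
  row 10 [01010]: F1=1 F2=1 -> 0
  row 11 [01011]: F1=1 F2=1 -> 0
  row 12 [01100]: F1=1 F2=1 -> 0
  row 13 [01101]: F1=1 F2=1 -> 0
  row 14 [01110]: F1=1 F2=1 -> 0
  row 15 [01111]: F1=1 F2=1 -> 0
  row 16 [10000]: F1=0 F2=0 -> 0
  row 17 [10001]: F1=1 F2=0 (differ) -> 1
  row 18 [10010]: F1=0 F2=0 -> 0
  row 19 [10011]: F1=1 F2=0 (differ) -> 1
  row 20 [10100]: F1=1 F2=0 (differ) -> 1
  row 21 [10101]: F1=1 F2=0 (differ) -> 1
  row 22 [10110]: F1=1 F2=0 (differ) -> 1
  row 23 [10111]: F1=1 F2=0 (differ) -> 1
  row 24 [11000]: F1=0 F2=1 (differ) -> 1
  row 25 [11001]: F1=1 F2=1 -> 0
  row 26 [11010]: F1=0 F2=1 (differ) -> 1
  row 27 [11011]: F1=1 F2=1 -> 0
  row 28 [11100]: F1=1 F2=1 -> 0
  row 29 [11101]: F1=1 F2=1 -> 0
  row 30 [11110]: F1=1 F2=1 -> 0
  row 31 [11111]: F1=1 F2=1 -> 0
Full result column, 8 rows per line (p,q fixed per line; r,s,t runs 000..111 left to right):
  rows 0-7 [p,q=00]: 11111111  (ones: 8)
  rows 8-15 [p,q=01]: 00000000  (ones: 0)
  rows 16-23 [p,q=10]: 01011111  (ones: 6)
  rows 24-31 [p,q=11]: 10100000  (ones: 2)
Disagreements = 8+0+6+2 = 16

16


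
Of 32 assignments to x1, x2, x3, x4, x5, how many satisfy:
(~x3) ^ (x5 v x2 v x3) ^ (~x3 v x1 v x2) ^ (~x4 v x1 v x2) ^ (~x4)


CNF with 5 clauses over 5 vars (32 assignments).
An assignment satisfies CNF iff every clause has >=1 true literal.
Check each row (bits = x1,x2,x3,x4,x5; clause T/F shown):
  row 0 [00000]: clauses=TFTTT -> 0
  row 1 [00001]: clauses=TTTTT -> 1
  row 2 [00010]: clauses=TFTFF -> 0
  row 3 [00011]: clauses=TTTFF -> 0
  row 4 [00100]: clauses=FTFTT -> 0
  row 5 [00101]: clauses=FTFTT -> 0
  row 6 [00110]: clauses=FTFFF -> 0
  row 7 [00111]: clauses=FTFFF -> 0
  row 8 [01000]: clauses=TTTTT -> 1
  row 9 [01001]: clauses=TTTTT -> 1
  row 10 [01010]: clauses=TTTTF -> 0
  row 11 [01011]: clauses=TTTTF -> 0
  row 12 [01100]: clauses=FTTTT -> 0
  row 13 [01101]: clauses=FTTTT -> 0
  row 14 [01110]: clauses=FTTTF -> 0
  row 15 [01111]: clauses=FTTTF -> 0
  row 16 [10000]: clauses=TFTTT -> 0
  row 17 [10001]: clauses=TTTTT -> 1
  row 18 [10010]: clauses=TFTTF -> 0
  row 19 [10011]: clauses=TTTTF -> 0
  row 20 [10100]: clauses=FTTTT -> 0
  row 21 [10101]: clauses=FTTTT -> 0
  row 22 [10110]: clauses=FTTTF -> 0
  row 23 [10111]: clauses=FTTTF -> 0
  row 24 [11000]: clauses=TTTTT -> 1
  row 25 [11001]: clauses=TTTTT -> 1
  row 26 [11010]: clauses=TTTTF -> 0
  row 27 [11011]: clauses=TTTTF -> 0
  row 28 [11100]: clauses=FTTTT -> 0
  row 29 [11101]: clauses=FTTTT -> 0
  row 30 [11110]: clauses=FTTTF -> 0
  row 31 [11111]: clauses=FTTTF -> 0
Full result column, 8 rows per line (x1,x2 fixed per line; x3,x4,x5 runs 000..111 left to right):
  rows 0-7 [x1,x2=00]: 01000000  (ones: 1)
  rows 8-15 [x1,x2=01]: 11000000  (ones: 2)
  rows 16-23 [x1,x2=10]: 01000000  (ones: 1)
  rows 24-31 [x1,x2=11]: 11000000  (ones: 2)
Satisfying assignments = 1+2+1+2 = 6

6


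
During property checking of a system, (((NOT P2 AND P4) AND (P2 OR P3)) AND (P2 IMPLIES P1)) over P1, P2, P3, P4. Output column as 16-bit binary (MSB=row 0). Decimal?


Formula: (((NOT P2 AND P4) AND (P2 OR P3)) AND (P2 IMPLIES P1)) over P1, P2, P3, P4 (16 rows)
Evaluate each row (bits = P1,P2,P3,P4, MSB first):
  row 0 [0000]: (((NOT 0 AND 0) AND (0 OR 0)) AND (0 IMPLIES 0)) -> 0
  row 1 [0001]: (((NOT 0 AND 1) AND (0 OR 0)) AND (0 IMPLIES 0)) -> 0
  row 2 [0010]: (((NOT 0 AND 0) AND (0 OR 1)) AND (0 IMPLIES 0)) -> 0
  row 3 [0011]: (((NOT 0 AND 1) AND (0 OR 1)) AND (0 IMPLIES 0)) -> 1
  row 4 [0100]: (((NOT 1 AND 0) AND (1 OR 0)) AND (1 IMPLIES 0)) -> 0
  row 5 [0101]: (((NOT 1 AND 1) AND (1 OR 0)) AND (1 IMPLIES 0)) -> 0
  row 6 [0110]: (((NOT 1 AND 0) AND (1 OR 1)) AND (1 IMPLIES 0)) -> 0
  row 7 [0111]: (((NOT 1 AND 1) AND (1 OR 1)) AND (1 IMPLIES 0)) -> 0
  row 8 [1000]: (((NOT 0 AND 0) AND (0 OR 0)) AND (0 IMPLIES 1)) -> 0
  row 9 [1001]: (((NOT 0 AND 1) AND (0 OR 0)) AND (0 IMPLIES 1)) -> 0
  row 10 [1010]: (((NOT 0 AND 0) AND (0 OR 1)) AND (0 IMPLIES 1)) -> 0
  row 11 [1011]: (((NOT 0 AND 1) AND (0 OR 1)) AND (0 IMPLIES 1)) -> 1
  row 12 [1100]: (((NOT 1 AND 0) AND (1 OR 0)) AND (1 IMPLIES 1)) -> 0
  row 13 [1101]: (((NOT 1 AND 1) AND (1 OR 0)) AND (1 IMPLIES 1)) -> 0
  row 14 [1110]: (((NOT 1 AND 0) AND (1 OR 1)) AND (1 IMPLIES 1)) -> 0
  row 15 [1111]: (((NOT 1 AND 1) AND (1 OR 1)) AND (1 IMPLIES 1)) -> 0
Full result column, 4 rows per line (P1,P2 fixed per line; P3,P4 runs 00..11 left to right):
  rows 0-3 [P1,P2=00]: 0001  = hex 1
  rows 4-7 [P1,P2=01]: 0000  = hex 0
  rows 8-11 [P1,P2=10]: 0001  = hex 1
  rows 12-15 [P1,P2=11]: 0000  = hex 0
Output column (row 0 .. row 15) = 0001000000010000
Output column grouped in 4s = 0001 0000 0001 0000 = 0x1010
Convert to decimal digit by digit (value = value*16 + digit):
  1 -> 1
  1*16 + 0 = 16
  16*16 + 1 = 257
  257*16 + 0 = 4112
Decimal = 4112

4112


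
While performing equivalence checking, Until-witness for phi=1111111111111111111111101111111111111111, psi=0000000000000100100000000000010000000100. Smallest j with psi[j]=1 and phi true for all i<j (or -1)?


(phi U psi) at 0: need smallest j with psi[j]=1 and phi[i]=1 for all i in [0,j).
Scan from step 0:
  step 0: phi=1, psi=0 -> continue
  step 1: phi=1, psi=0 -> continue
  step 2: phi=1, psi=0 -> continue
  step 3: phi=1, psi=0 -> continue
  step 13: psi=1 and phi held for [0,13) -> witness found
Witness step = 13

13


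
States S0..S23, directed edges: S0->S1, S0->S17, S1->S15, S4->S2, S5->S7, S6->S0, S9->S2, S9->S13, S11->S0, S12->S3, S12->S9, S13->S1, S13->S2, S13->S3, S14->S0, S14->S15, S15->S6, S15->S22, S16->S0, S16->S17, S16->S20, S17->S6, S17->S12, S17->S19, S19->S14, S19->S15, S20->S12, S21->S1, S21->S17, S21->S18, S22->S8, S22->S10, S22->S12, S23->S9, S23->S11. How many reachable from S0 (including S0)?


BFS from S0:
  layer 0: {S0}
  layer 1: {S1, S17}
  layer 2: {S6, S12, S15, S19}
  layer 3: {S3, S9, S14, S22}
  layer 4: {S2, S8, S10, S13}
Reachable set: {S0, S1, S2, S3, S6, S8, S9, S10, S12, S13, S14, S15, S17, S19, S22}
Count = 15

15


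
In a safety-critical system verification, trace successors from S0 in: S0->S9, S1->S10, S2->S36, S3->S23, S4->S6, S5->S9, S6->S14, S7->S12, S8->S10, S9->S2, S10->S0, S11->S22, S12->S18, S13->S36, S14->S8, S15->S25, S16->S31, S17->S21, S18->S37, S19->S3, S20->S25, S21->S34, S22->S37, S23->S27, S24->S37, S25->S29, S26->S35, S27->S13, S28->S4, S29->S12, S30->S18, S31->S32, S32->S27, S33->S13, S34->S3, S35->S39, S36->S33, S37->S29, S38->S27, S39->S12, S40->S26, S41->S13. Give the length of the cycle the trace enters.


Trace from S0 until a state repeats:
  S0 -> S9 -> S2 -> S36 -> S33 -> S13 -> S36
S36 first seen at step 3, revisited at step 6.
Cycle length = 6 - 3 = 3

3


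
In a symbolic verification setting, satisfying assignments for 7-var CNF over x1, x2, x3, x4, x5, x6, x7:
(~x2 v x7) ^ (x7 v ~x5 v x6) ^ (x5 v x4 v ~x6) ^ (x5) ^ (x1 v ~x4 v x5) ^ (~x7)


CNF with 6 clauses over 7 vars (128 assignments).
An assignment satisfies CNF iff every clause has >=1 true literal.
Check each row (bits = x1,x2,x3,x4,x5,x6,x7; clause T/F shown):
  row 0 [0000000]: clauses=TTTFTT -> 0
  row 1 [0000001]: clauses=TTTFTF -> 0
  row 2 [0000010]: clauses=TTFFTT -> 0
  row 3 [0000011]: clauses=TTFFTF -> 0
  row 4 [0000100]: clauses=TFTTTT -> 0
  (every remaining row is evaluated the same way; all 128 results are listed next)
Full result column, 8 rows per line (x1,x2,x3,x4 fixed per line; x5,x6,x7 runs 000..111 left to right):
  rows 0-7 [x1,x2,x3,x4=0000]: 00000010  (ones: 1)
  rows 8-15 [x1,x2,x3,x4=0001]: 00000010  (ones: 1)
  rows 16-23 [x1,x2,x3,x4=0010]: 00000010  (ones: 1)
  rows 24-31 [x1,x2,x3,x4=0011]: 00000010  (ones: 1)
  rows 32-39 [x1,x2,x3,x4=0100]: 00000000  (ones: 0)
  rows 40-47 [x1,x2,x3,x4=0101]: 00000000  (ones: 0)
  rows 48-55 [x1,x2,x3,x4=0110]: 00000000  (ones: 0)
  rows 56-63 [x1,x2,x3,x4=0111]: 00000000  (ones: 0)
  rows 64-71 [x1,x2,x3,x4=1000]: 00000010  (ones: 1)
  rows 72-79 [x1,x2,x3,x4=1001]: 00000010  (ones: 1)
  rows 80-87 [x1,x2,x3,x4=1010]: 00000010  (ones: 1)
  rows 88-95 [x1,x2,x3,x4=1011]: 00000010  (ones: 1)
  rows 96-103 [x1,x2,x3,x4=1100]: 00000000  (ones: 0)
  rows 104-111 [x1,x2,x3,x4=1101]: 00000000  (ones: 0)
  rows 112-119 [x1,x2,x3,x4=1110]: 00000000  (ones: 0)
  rows 120-127 [x1,x2,x3,x4=1111]: 00000000  (ones: 0)
Satisfying assignments = 1+1+1+1+0+0+0+0+1+1+1+1+0+0+0+0 = 8

8


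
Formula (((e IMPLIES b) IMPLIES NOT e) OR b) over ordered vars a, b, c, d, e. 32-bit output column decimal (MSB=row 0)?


Formula: (((e IMPLIES b) IMPLIES NOT e) OR b) over a, b, c, d, e (32 rows)
Evaluate each row (bits = a,b,c,d,e, MSB first):
  row 0 [00000]: (((0 IMPLIES 0) IMPLIES NOT 0) OR 0) -> 1
  row 1 [00001]: (((1 IMPLIES 0) IMPLIES NOT 1) OR 0) -> 1
  row 2 [00010]: (((0 IMPLIES 0) IMPLIES NOT 0) OR 0) -> 1
  row 3 [00011]: (((1 IMPLIES 0) IMPLIES NOT 1) OR 0) -> 1
  row 4 [00100]: (((0 IMPLIES 0) IMPLIES NOT 0) OR 0) -> 1
  row 5 [00101]: (((1 IMPLIES 0) IMPLIES NOT 1) OR 0) -> 1
  row 6 [00110]: (((0 IMPLIES 0) IMPLIES NOT 0) OR 0) -> 1
  row 7 [00111]: (((1 IMPLIES 0) IMPLIES NOT 1) OR 0) -> 1
  row 8 [01000]: (((0 IMPLIES 1) IMPLIES NOT 0) OR 1) -> 1
  row 9 [01001]: (((1 IMPLIES 1) IMPLIES NOT 1) OR 1) -> 1
  row 10 [01010]: (((0 IMPLIES 1) IMPLIES NOT 0) OR 1) -> 1
  row 11 [01011]: (((1 IMPLIES 1) IMPLIES NOT 1) OR 1) -> 1
  row 12 [01100]: (((0 IMPLIES 1) IMPLIES NOT 0) OR 1) -> 1
  row 13 [01101]: (((1 IMPLIES 1) IMPLIES NOT 1) OR 1) -> 1
  row 14 [01110]: (((0 IMPLIES 1) IMPLIES NOT 0) OR 1) -> 1
  row 15 [01111]: (((1 IMPLIES 1) IMPLIES NOT 1) OR 1) -> 1
  row 16 [10000]: (((0 IMPLIES 0) IMPLIES NOT 0) OR 0) -> 1
  row 17 [10001]: (((1 IMPLIES 0) IMPLIES NOT 1) OR 0) -> 1
  row 18 [10010]: (((0 IMPLIES 0) IMPLIES NOT 0) OR 0) -> 1
  row 19 [10011]: (((1 IMPLIES 0) IMPLIES NOT 1) OR 0) -> 1
  row 20 [10100]: (((0 IMPLIES 0) IMPLIES NOT 0) OR 0) -> 1
  row 21 [10101]: (((1 IMPLIES 0) IMPLIES NOT 1) OR 0) -> 1
  row 22 [10110]: (((0 IMPLIES 0) IMPLIES NOT 0) OR 0) -> 1
  row 23 [10111]: (((1 IMPLIES 0) IMPLIES NOT 1) OR 0) -> 1
  row 24 [11000]: (((0 IMPLIES 1) IMPLIES NOT 0) OR 1) -> 1
  row 25 [11001]: (((1 IMPLIES 1) IMPLIES NOT 1) OR 1) -> 1
  row 26 [11010]: (((0 IMPLIES 1) IMPLIES NOT 0) OR 1) -> 1
  row 27 [11011]: (((1 IMPLIES 1) IMPLIES NOT 1) OR 1) -> 1
  row 28 [11100]: (((0 IMPLIES 1) IMPLIES NOT 0) OR 1) -> 1
  row 29 [11101]: (((1 IMPLIES 1) IMPLIES NOT 1) OR 1) -> 1
  row 30 [11110]: (((0 IMPLIES 1) IMPLIES NOT 0) OR 1) -> 1
  row 31 [11111]: (((1 IMPLIES 1) IMPLIES NOT 1) OR 1) -> 1
Full result column, 4 rows per line (a,b,c fixed per line; d,e runs 00..11 left to right):
  rows 0-3 [a,b,c=000]: 1111  = hex F
  rows 4-7 [a,b,c=001]: 1111  = hex F
  rows 8-11 [a,b,c=010]: 1111  = hex F
  rows 12-15 [a,b,c=011]: 1111  = hex F
  rows 16-19 [a,b,c=100]: 1111  = hex F
  rows 20-23 [a,b,c=101]: 1111  = hex F
  rows 24-27 [a,b,c=110]: 1111  = hex F
  rows 28-31 [a,b,c=111]: 1111  = hex F
Output column (row 0 .. row 31) = 11111111111111111111111111111111
Output column grouped in 4s = 1111 1111 1111 1111 1111 1111 1111 1111 = 0xFFFFFFFF
Convert to decimal digit by digit (value = value*16 + digit):
  F -> 15
  15*16 + 15 (F) = 255
  255*16 + 15 (F) = 4095
  4095*16 + 15 (F) = 65535
  65535*16 + 15 (F) = 1048575
  1048575*16 + 15 (F) = 16777215
  16777215*16 + 15 (F) = 268435455
  268435455*16 + 15 (F) = 4294967295
Decimal = 4294967295

4294967295


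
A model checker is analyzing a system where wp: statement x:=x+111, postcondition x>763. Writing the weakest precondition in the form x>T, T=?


Formula: wp(x:=E, P) = P[E/x] (substitute E for x in postcondition)
Step 1: Postcondition: x>763
Step 2: Substitute x+111 for x: x+111>763
Step 3: Solve for x: x > 763-111 = 652

652


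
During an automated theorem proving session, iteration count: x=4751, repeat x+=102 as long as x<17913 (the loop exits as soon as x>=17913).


Step 1: x goes from 4751 toward 17913 by 102; the body runs while x<17913, so iterations = ceil((bound-start)/step)
Step 2: Distance=13162
Step 3: ceil(13162/102)=130

130


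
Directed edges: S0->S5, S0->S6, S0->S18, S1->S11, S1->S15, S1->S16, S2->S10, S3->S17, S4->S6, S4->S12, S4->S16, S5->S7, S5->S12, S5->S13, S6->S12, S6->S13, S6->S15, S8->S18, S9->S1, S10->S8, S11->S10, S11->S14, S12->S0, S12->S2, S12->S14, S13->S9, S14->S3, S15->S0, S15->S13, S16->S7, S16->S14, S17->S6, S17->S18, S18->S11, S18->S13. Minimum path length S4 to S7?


BFS layer-by-layer from S4:
  dist 0: {S4}
  dist 1: {S6, S12, S16}
  dist 2: {S0, S2, S7, S13, S14, S15}
  -> S7 reached at distance 2
Shortest path length = 2

2


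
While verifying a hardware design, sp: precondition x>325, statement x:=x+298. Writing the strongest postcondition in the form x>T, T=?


Formula: sp(P, x:=E) = exists old_x. (x = E[old_x/x]) AND P[old_x/x] (old_x is the value of x before the assignment; eliminate old_x by solving x = E[old_x/x] for old_x)
Step 1: Precondition P: x>325, i.e. old_x > 325
Step 2: Assignment gives x = old_x + 298, so old_x = x - 298
Step 3: Substitute into P: x - 298 > 325
Step 4: Simplify: x > 325+298 = 623

623


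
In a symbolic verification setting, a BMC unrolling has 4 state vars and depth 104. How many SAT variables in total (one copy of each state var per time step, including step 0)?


BMC unrolls to depth k, creating one copy of each state var for steps 0..k.
Step count = 104 + 1 = 105 (steps 0 through 104)
Vars per step = 4
Total = 4 * 105 = 420

420


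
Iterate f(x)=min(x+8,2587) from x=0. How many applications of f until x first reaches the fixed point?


Step 1: x=0, cap=2587, increment=8
Step 2: x grows by 8 each step until capped at 2587; fixed point is x=2587
Step 3: iterations = ceil(2587/8) = 324

324


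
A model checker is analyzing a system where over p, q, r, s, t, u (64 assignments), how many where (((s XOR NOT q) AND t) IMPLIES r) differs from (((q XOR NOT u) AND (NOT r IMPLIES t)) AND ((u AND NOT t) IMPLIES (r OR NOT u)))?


F1 = (((s XOR NOT q) AND t) IMPLIES r)
F2 = (((q XOR NOT u) AND (NOT r IMPLIES t)) AND ((u AND NOT t) IMPLIES (r OR NOT u)))
Evaluate both on each of 64 rows (bits = p,q,r,s,t,u):
  row 0 [000000]: F1=1 F2=0 (differ) -> 1
  row 1 [000001]: F1=1 F2=0 (differ) -> 1
  row 2 [000010]: F1=0 F2=1 (differ) -> 1
  row 3 [000011]: F1=0 F2=0 -> 0
  row 4 [000100]: F1=1 F2=0 (differ) -> 1
  (every remaining row is evaluated the same way; all 64 results are listed next)
Full result column, 8 rows per line (p,q,r fixed per line; s,t,u runs 000..111 left to right):
  rows 0-7 [p,q,r=000]: 11101101  (ones: 6)
  rows 8-15 [p,q,r=001]: 01010101  (ones: 4)
  rows 16-23 [p,q,r=010]: 11101101  (ones: 6)
  rows 24-31 [p,q,r=011]: 10101010  (ones: 4)
  rows 32-39 [p,q,r=100]: 11101101  (ones: 6)
  rows 40-47 [p,q,r=101]: 01010101  (ones: 4)
  rows 48-55 [p,q,r=110]: 11101101  (ones: 6)
  rows 56-63 [p,q,r=111]: 10101010  (ones: 4)
Disagreements = 6+4+6+4+6+4+6+4 = 40

40


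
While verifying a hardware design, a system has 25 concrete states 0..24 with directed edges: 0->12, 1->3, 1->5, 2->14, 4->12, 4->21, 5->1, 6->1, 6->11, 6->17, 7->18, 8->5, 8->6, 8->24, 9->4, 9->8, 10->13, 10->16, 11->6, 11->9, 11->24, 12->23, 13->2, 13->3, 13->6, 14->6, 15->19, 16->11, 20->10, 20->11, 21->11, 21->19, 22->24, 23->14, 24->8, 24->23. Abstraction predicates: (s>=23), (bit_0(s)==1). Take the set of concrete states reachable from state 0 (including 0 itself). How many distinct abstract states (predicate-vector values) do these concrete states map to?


BFS from 0:
Concrete reachable: {0, 1, 3, 4, 5, 6, 8, 9, 11, 12, 14, 17, 19, 21, 23, 24}
Abstract via predicates (s>=23), (bit_0(s)==1):
  (0,0) <- {0, 4, 6, 8, 12, 14}
  (0,1) <- {1, 3, 5, 9, 11, 17, 19, 21}
  (1,0) <- {24}
  (1,1) <- {23}
Distinct abstract states = 4

4


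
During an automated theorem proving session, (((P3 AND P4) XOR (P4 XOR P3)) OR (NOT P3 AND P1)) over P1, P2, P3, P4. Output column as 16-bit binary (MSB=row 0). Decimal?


Formula: (((P3 AND P4) XOR (P4 XOR P3)) OR (NOT P3 AND P1)) over P1, P2, P3, P4 (16 rows)
Evaluate each row (bits = P1,P2,P3,P4, MSB first):
  row 0 [0000]: (((0 AND 0) XOR (0 XOR 0)) OR (NOT 0 AND 0)) -> 0
  row 1 [0001]: (((0 AND 1) XOR (1 XOR 0)) OR (NOT 0 AND 0)) -> 1
  row 2 [0010]: (((1 AND 0) XOR (0 XOR 1)) OR (NOT 1 AND 0)) -> 1
  row 3 [0011]: (((1 AND 1) XOR (1 XOR 1)) OR (NOT 1 AND 0)) -> 1
  row 4 [0100]: (((0 AND 0) XOR (0 XOR 0)) OR (NOT 0 AND 0)) -> 0
  row 5 [0101]: (((0 AND 1) XOR (1 XOR 0)) OR (NOT 0 AND 0)) -> 1
  row 6 [0110]: (((1 AND 0) XOR (0 XOR 1)) OR (NOT 1 AND 0)) -> 1
  row 7 [0111]: (((1 AND 1) XOR (1 XOR 1)) OR (NOT 1 AND 0)) -> 1
  row 8 [1000]: (((0 AND 0) XOR (0 XOR 0)) OR (NOT 0 AND 1)) -> 1
  row 9 [1001]: (((0 AND 1) XOR (1 XOR 0)) OR (NOT 0 AND 1)) -> 1
  row 10 [1010]: (((1 AND 0) XOR (0 XOR 1)) OR (NOT 1 AND 1)) -> 1
  row 11 [1011]: (((1 AND 1) XOR (1 XOR 1)) OR (NOT 1 AND 1)) -> 1
  row 12 [1100]: (((0 AND 0) XOR (0 XOR 0)) OR (NOT 0 AND 1)) -> 1
  row 13 [1101]: (((0 AND 1) XOR (1 XOR 0)) OR (NOT 0 AND 1)) -> 1
  row 14 [1110]: (((1 AND 0) XOR (0 XOR 1)) OR (NOT 1 AND 1)) -> 1
  row 15 [1111]: (((1 AND 1) XOR (1 XOR 1)) OR (NOT 1 AND 1)) -> 1
Full result column, 4 rows per line (P1,P2 fixed per line; P3,P4 runs 00..11 left to right):
  rows 0-3 [P1,P2=00]: 0111  = hex 7
  rows 4-7 [P1,P2=01]: 0111  = hex 7
  rows 8-11 [P1,P2=10]: 1111  = hex F
  rows 12-15 [P1,P2=11]: 1111  = hex F
Output column (row 0 .. row 15) = 0111011111111111
Output column grouped in 4s = 0111 0111 1111 1111 = 0x77FF
Convert to decimal digit by digit (value = value*16 + digit):
  7 -> 7
  7*16 + 7 = 119
  119*16 + 15 (F) = 1919
  1919*16 + 15 (F) = 30719
Decimal = 30719

30719


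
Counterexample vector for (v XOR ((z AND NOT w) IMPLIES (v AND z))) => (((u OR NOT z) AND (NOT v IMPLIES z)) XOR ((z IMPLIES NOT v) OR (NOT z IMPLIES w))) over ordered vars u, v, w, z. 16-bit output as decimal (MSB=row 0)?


F1 = (v XOR ((z AND NOT w) IMPLIES (v AND z)))
F2 = (((u OR NOT z) AND (NOT v IMPLIES z)) XOR ((z IMPLIES NOT v) OR (NOT z IMPLIES w)))
Counterexample to F1=>F2 is where F1=1 and F2=0.
Evaluate each row (bits = u,v,w,z, MSB first):
  row 0 [0000]: F1=1 F2=1 -> F1&~F2 -> 0
  row 1 [0001]: F1=0 F2=1 -> F1&~F2 -> 0
  row 2 [0010]: F1=1 F2=1 -> F1&~F2 -> 0
  row 3 [0011]: F1=1 F2=1 -> F1&~F2 -> 0
  row 4 [0100]: F1=0 F2=0 -> F1&~F2 -> 0
  row 5 [0101]: F1=0 F2=1 -> F1&~F2 -> 0
  row 6 [0110]: F1=0 F2=0 -> F1&~F2 -> 0
  row 7 [0111]: F1=0 F2=1 -> F1&~F2 -> 0
  row 8 [1000]: F1=1 F2=1 -> F1&~F2 -> 0
  row 9 [1001]: F1=0 F2=0 -> F1&~F2 -> 0
  row 10 [1010]: F1=1 F2=1 -> F1&~F2 -> 0
  row 11 [1011]: F1=1 F2=0 -> F1&~F2 -> 1
  row 12 [1100]: F1=0 F2=0 -> F1&~F2 -> 0
  row 13 [1101]: F1=0 F2=0 -> F1&~F2 -> 0
  row 14 [1110]: F1=0 F2=0 -> F1&~F2 -> 0
  row 15 [1111]: F1=0 F2=0 -> F1&~F2 -> 0
Full result column, 4 rows per line (u,v fixed per line; w,z runs 00..11 left to right):
  rows 0-3 [u,v=00]: 0000  = hex 0
  rows 4-7 [u,v=01]: 0000  = hex 0
  rows 8-11 [u,v=10]: 0001  = hex 1
  rows 12-15 [u,v=11]: 0000  = hex 0
Counterexample vector (row 0 .. row 15) = 0000000000010000
Output column grouped in 4s = 0000 0000 0001 0000 = 0x0010
Convert to decimal digit by digit (value = value*16 + digit):
  0 -> 0
  0*16 + 0 = 0
  0*16 + 1 = 1
  1*16 + 0 = 16
Decimal = 16

16


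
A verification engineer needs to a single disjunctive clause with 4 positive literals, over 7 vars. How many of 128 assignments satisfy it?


Step 1: Total=2^7=128
Step 2: Unsat when all 4 false: 2^3=8
Step 3: Sat=128-8=120

120


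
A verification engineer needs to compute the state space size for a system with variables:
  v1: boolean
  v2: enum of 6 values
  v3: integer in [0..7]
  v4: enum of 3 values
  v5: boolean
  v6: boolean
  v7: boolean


State space = product of domain sizes of all variables.
Domain sizes:
  v1 (boolean): 2
  v2 (enum of 6 values): 6
  v3 (integer in [0..7]): 8
  v4 (enum of 3 values): 3
  v5 (boolean): 2
  v6 (boolean): 2
  v7 (boolean): 2
Product = 2 * 6 * 8 * 3 * 2 * 2 * 2 = 2304

2304


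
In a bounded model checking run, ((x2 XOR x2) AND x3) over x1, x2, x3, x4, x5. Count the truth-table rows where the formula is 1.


Formula: ((x2 XOR x2) AND x3) over 5 vars (32 rows)
Evaluate each row (x1, x2, x3, x4, x5 as bits, MSB first):
  row 0 [00000]: ((0 XOR 0) AND 0) -> 0
  row 1 [00001]: ((0 XOR 0) AND 0) -> 0
  row 2 [00010]: ((0 XOR 0) AND 0) -> 0
  row 3 [00011]: ((0 XOR 0) AND 0) -> 0
  row 4 [00100]: ((0 XOR 0) AND 1) -> 0
  row 5 [00101]: ((0 XOR 0) AND 1) -> 0
  row 6 [00110]: ((0 XOR 0) AND 1) -> 0
  row 7 [00111]: ((0 XOR 0) AND 1) -> 0
  row 8 [01000]: ((1 XOR 1) AND 0) -> 0
  row 9 [01001]: ((1 XOR 1) AND 0) -> 0
  row 10 [01010]: ((1 XOR 1) AND 0) -> 0
  row 11 [01011]: ((1 XOR 1) AND 0) -> 0
  row 12 [01100]: ((1 XOR 1) AND 1) -> 0
  row 13 [01101]: ((1 XOR 1) AND 1) -> 0
  row 14 [01110]: ((1 XOR 1) AND 1) -> 0
  row 15 [01111]: ((1 XOR 1) AND 1) -> 0
  row 16 [10000]: ((0 XOR 0) AND 0) -> 0
  row 17 [10001]: ((0 XOR 0) AND 0) -> 0
  row 18 [10010]: ((0 XOR 0) AND 0) -> 0
  row 19 [10011]: ((0 XOR 0) AND 0) -> 0
  row 20 [10100]: ((0 XOR 0) AND 1) -> 0
  row 21 [10101]: ((0 XOR 0) AND 1) -> 0
  row 22 [10110]: ((0 XOR 0) AND 1) -> 0
  row 23 [10111]: ((0 XOR 0) AND 1) -> 0
  row 24 [11000]: ((1 XOR 1) AND 0) -> 0
  row 25 [11001]: ((1 XOR 1) AND 0) -> 0
  row 26 [11010]: ((1 XOR 1) AND 0) -> 0
  row 27 [11011]: ((1 XOR 1) AND 0) -> 0
  row 28 [11100]: ((1 XOR 1) AND 1) -> 0
  row 29 [11101]: ((1 XOR 1) AND 1) -> 0
  row 30 [11110]: ((1 XOR 1) AND 1) -> 0
  row 31 [11111]: ((1 XOR 1) AND 1) -> 0
Full result column, 8 rows per line (x1,x2 fixed per line; x3,x4,x5 runs 000..111 left to right):
  rows 0-7 [x1,x2=00]: 00000000  (ones: 0)
  rows 8-15 [x1,x2=01]: 00000000  (ones: 0)
  rows 16-23 [x1,x2=10]: 00000000  (ones: 0)
  rows 24-31 [x1,x2=11]: 00000000  (ones: 0)
Count of 1-rows = 0+0+0+0 = 0

0


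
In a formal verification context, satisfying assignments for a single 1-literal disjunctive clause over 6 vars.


Step 1: Total=2^6=64
Step 2: Unsat when all 1 false: 2^5=32
Step 3: Sat=64-32=32

32


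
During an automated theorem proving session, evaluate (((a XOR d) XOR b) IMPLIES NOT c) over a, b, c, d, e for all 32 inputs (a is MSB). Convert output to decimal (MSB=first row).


Formula: (((a XOR d) XOR b) IMPLIES NOT c) over a, b, c, d, e (32 rows)
Evaluate each row (bits = a,b,c,d,e, MSB first):
  row 0 [00000]: (((0 XOR 0) XOR 0) IMPLIES NOT 0) -> 1
  row 1 [00001]: (((0 XOR 0) XOR 0) IMPLIES NOT 0) -> 1
  row 2 [00010]: (((0 XOR 1) XOR 0) IMPLIES NOT 0) -> 1
  row 3 [00011]: (((0 XOR 1) XOR 0) IMPLIES NOT 0) -> 1
  row 4 [00100]: (((0 XOR 0) XOR 0) IMPLIES NOT 1) -> 1
  row 5 [00101]: (((0 XOR 0) XOR 0) IMPLIES NOT 1) -> 1
  row 6 [00110]: (((0 XOR 1) XOR 0) IMPLIES NOT 1) -> 0
  row 7 [00111]: (((0 XOR 1) XOR 0) IMPLIES NOT 1) -> 0
  row 8 [01000]: (((0 XOR 0) XOR 1) IMPLIES NOT 0) -> 1
  row 9 [01001]: (((0 XOR 0) XOR 1) IMPLIES NOT 0) -> 1
  row 10 [01010]: (((0 XOR 1) XOR 1) IMPLIES NOT 0) -> 1
  row 11 [01011]: (((0 XOR 1) XOR 1) IMPLIES NOT 0) -> 1
  row 12 [01100]: (((0 XOR 0) XOR 1) IMPLIES NOT 1) -> 0
  row 13 [01101]: (((0 XOR 0) XOR 1) IMPLIES NOT 1) -> 0
  row 14 [01110]: (((0 XOR 1) XOR 1) IMPLIES NOT 1) -> 1
  row 15 [01111]: (((0 XOR 1) XOR 1) IMPLIES NOT 1) -> 1
  row 16 [10000]: (((1 XOR 0) XOR 0) IMPLIES NOT 0) -> 1
  row 17 [10001]: (((1 XOR 0) XOR 0) IMPLIES NOT 0) -> 1
  row 18 [10010]: (((1 XOR 1) XOR 0) IMPLIES NOT 0) -> 1
  row 19 [10011]: (((1 XOR 1) XOR 0) IMPLIES NOT 0) -> 1
  row 20 [10100]: (((1 XOR 0) XOR 0) IMPLIES NOT 1) -> 0
  row 21 [10101]: (((1 XOR 0) XOR 0) IMPLIES NOT 1) -> 0
  row 22 [10110]: (((1 XOR 1) XOR 0) IMPLIES NOT 1) -> 1
  row 23 [10111]: (((1 XOR 1) XOR 0) IMPLIES NOT 1) -> 1
  row 24 [11000]: (((1 XOR 0) XOR 1) IMPLIES NOT 0) -> 1
  row 25 [11001]: (((1 XOR 0) XOR 1) IMPLIES NOT 0) -> 1
  row 26 [11010]: (((1 XOR 1) XOR 1) IMPLIES NOT 0) -> 1
  row 27 [11011]: (((1 XOR 1) XOR 1) IMPLIES NOT 0) -> 1
  row 28 [11100]: (((1 XOR 0) XOR 1) IMPLIES NOT 1) -> 1
  row 29 [11101]: (((1 XOR 0) XOR 1) IMPLIES NOT 1) -> 1
  row 30 [11110]: (((1 XOR 1) XOR 1) IMPLIES NOT 1) -> 0
  row 31 [11111]: (((1 XOR 1) XOR 1) IMPLIES NOT 1) -> 0
Full result column, 4 rows per line (a,b,c fixed per line; d,e runs 00..11 left to right):
  rows 0-3 [a,b,c=000]: 1111  = hex F
  rows 4-7 [a,b,c=001]: 1100  = hex C
  rows 8-11 [a,b,c=010]: 1111  = hex F
  rows 12-15 [a,b,c=011]: 0011  = hex 3
  rows 16-19 [a,b,c=100]: 1111  = hex F
  rows 20-23 [a,b,c=101]: 0011  = hex 3
  rows 24-27 [a,b,c=110]: 1111  = hex F
  rows 28-31 [a,b,c=111]: 1100  = hex C
Output column (row 0 .. row 31) = 11111100111100111111001111111100
Output column grouped in 4s = 1111 1100 1111 0011 1111 0011 1111 1100 = 0xFCF3F3FC
Convert to decimal digit by digit (value = value*16 + digit):
  F -> 15
  15*16 + 12 (C) = 252
  252*16 + 15 (F) = 4047
  4047*16 + 3 = 64755
  64755*16 + 15 (F) = 1036095
  1036095*16 + 3 = 16577523
  16577523*16 + 15 (F) = 265240383
  265240383*16 + 12 (C) = 4243846140
Decimal = 4243846140

4243846140


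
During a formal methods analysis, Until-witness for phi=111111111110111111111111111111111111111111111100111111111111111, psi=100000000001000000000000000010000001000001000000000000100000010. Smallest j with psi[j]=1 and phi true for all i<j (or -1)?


(phi U psi) at 0: need smallest j with psi[j]=1 and phi[i]=1 for all i in [0,j).
Scan from step 0:
  step 0: psi=1 and phi held for [0,0) -> witness found
Witness step = 0

0


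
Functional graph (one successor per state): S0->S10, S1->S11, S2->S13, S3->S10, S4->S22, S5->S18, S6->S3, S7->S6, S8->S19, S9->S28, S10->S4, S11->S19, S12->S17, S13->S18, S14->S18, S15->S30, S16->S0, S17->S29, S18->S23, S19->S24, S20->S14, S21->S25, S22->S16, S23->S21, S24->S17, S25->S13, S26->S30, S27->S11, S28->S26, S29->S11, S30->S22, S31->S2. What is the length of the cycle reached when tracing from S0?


Trace from S0 until a state repeats:
  S0 -> S10 -> S4 -> S22 -> S16 -> S0
S0 first seen at step 0, revisited at step 5.
Cycle length = 5 - 0 = 5

5


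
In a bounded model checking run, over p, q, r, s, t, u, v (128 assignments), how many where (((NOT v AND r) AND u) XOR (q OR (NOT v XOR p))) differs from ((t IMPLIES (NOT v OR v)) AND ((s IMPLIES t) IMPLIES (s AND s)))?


F1 = (((NOT v AND r) AND u) XOR (q OR (NOT v XOR p)))
F2 = ((t IMPLIES (NOT v OR v)) AND ((s IMPLIES t) IMPLIES (s AND s)))
Evaluate both on each of 128 rows (bits = p,q,r,s,t,u,v):
  row 0 [0000000]: F1=1 F2=0 (differ) -> 1
  row 1 [0000001]: F1=0 F2=0 -> 0
  row 2 [0000010]: F1=1 F2=0 (differ) -> 1
  row 3 [0000011]: F1=0 F2=0 -> 0
  row 4 [0000100]: F1=1 F2=0 (differ) -> 1
  (every remaining row is evaluated the same way; all 128 results are listed next)
Full result column, 8 rows per line (p,q,r,s fixed per line; t,u,v runs 000..111 left to right):
  rows 0-7 [p,q,r,s=0000]: 10101010  (ones: 4)
  rows 8-15 [p,q,r,s=0001]: 01010101  (ones: 4)
  rows 16-23 [p,q,r,s=0010]: 10001000  (ones: 2)
  rows 24-31 [p,q,r,s=0011]: 01110111  (ones: 6)
  rows 32-39 [p,q,r,s=0100]: 11111111  (ones: 8)
  rows 40-47 [p,q,r,s=0101]: 00000000  (ones: 0)
  rows 48-55 [p,q,r,s=0110]: 11011101  (ones: 6)
  rows 56-63 [p,q,r,s=0111]: 00100010  (ones: 2)
  rows 64-71 [p,q,r,s=1000]: 01010101  (ones: 4)
  rows 72-79 [p,q,r,s=1001]: 10101010  (ones: 4)
  rows 80-87 [p,q,r,s=1010]: 01110111  (ones: 6)
  rows 88-95 [p,q,r,s=1011]: 10001000  (ones: 2)
  rows 96-103 [p,q,r,s=1100]: 11111111  (ones: 8)
  rows 104-111 [p,q,r,s=1101]: 00000000  (ones: 0)
  rows 112-119 [p,q,r,s=1110]: 11011101  (ones: 6)
  rows 120-127 [p,q,r,s=1111]: 00100010  (ones: 2)
Disagreements = 4+4+2+6+8+0+6+2+4+4+6+2+8+0+6+2 = 64

64


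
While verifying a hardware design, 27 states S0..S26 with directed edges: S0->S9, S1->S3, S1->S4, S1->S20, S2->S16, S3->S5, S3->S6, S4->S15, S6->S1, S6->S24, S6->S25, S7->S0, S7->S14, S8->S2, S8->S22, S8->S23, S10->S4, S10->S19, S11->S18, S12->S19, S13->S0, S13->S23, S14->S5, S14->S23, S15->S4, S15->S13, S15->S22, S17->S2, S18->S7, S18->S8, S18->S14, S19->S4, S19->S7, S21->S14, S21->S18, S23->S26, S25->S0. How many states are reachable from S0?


BFS from S0:
  layer 0: {S0}
  layer 1: {S9}
Reachable set: {S0, S9}
Count = 2

2
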